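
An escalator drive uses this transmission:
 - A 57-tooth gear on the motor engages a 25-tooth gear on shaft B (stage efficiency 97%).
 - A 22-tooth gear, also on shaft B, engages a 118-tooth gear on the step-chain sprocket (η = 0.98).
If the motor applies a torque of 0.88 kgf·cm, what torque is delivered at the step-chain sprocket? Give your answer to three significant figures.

1.97 kgf·cm

Gear mesh: ratio = 25/57 = 0.4386; torque at shaft B = 0.88 × 0.4386 × 0.97 = 0.37439 kgf·cm.
Gear mesh: ratio = 118/22 = 5.3636; torque at the step-chain sprocket = 0.37439 × 5.3636 × 0.98 = 1.9679 kgf·cm.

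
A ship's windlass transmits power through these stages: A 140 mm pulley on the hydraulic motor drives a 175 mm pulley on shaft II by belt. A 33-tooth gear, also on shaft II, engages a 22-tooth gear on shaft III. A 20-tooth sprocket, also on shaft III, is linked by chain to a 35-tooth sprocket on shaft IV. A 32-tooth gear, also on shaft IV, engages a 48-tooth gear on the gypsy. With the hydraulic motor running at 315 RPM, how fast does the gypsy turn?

Belt: ratio = 175/140 = 1.25, so shaft II turns at 315 / 1.25 = 252 RPM.
Gear mesh: ratio = 22/33 = 0.66667, so shaft III turns at 252 / 0.66667 = 378 RPM.
Chain: ratio = 35/20 = 1.75, so shaft IV turns at 378 / 1.75 = 216 RPM.
Gear mesh: ratio = 48/32 = 1.5, so the gypsy turns at 216 / 1.5 = 144 RPM.

144 RPM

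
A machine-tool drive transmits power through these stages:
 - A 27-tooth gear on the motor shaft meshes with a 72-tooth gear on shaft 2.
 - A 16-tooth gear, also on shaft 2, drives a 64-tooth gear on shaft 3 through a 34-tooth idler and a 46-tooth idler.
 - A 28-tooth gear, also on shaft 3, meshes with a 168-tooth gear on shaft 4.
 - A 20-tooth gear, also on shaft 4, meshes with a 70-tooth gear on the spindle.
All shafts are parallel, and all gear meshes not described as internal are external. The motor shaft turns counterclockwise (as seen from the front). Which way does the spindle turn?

counterclockwise

the motor shaft → shaft 2: external mesh, 1 reversal → CW.
shaft 2 → shaft 3: driver → idler → idler → driven is 3 external meshes, 3 reversals → CCW.
shaft 3 → shaft 4: external mesh, 1 reversal → CW.
shaft 4 → the spindle: external mesh, 1 reversal → CCW.
6 reversals in total — an even number — so the spindle turns the same way as the motor shaft.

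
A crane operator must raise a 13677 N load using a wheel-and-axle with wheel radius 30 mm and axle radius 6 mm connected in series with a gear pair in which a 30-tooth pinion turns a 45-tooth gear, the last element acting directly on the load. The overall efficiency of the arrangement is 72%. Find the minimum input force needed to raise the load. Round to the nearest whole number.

Wheel-and-axle MA = R/r = 30/6 = 5.
Gear pair MA = 45/30 = 1.5.
Combined ideal MA = 5 × 1.5 = 7.5.
Actual MA = 7.5 × 0.72 = 5.4.
Effort = load / actual MA = 13677 / 5.4 = 2532.8 N.

2533 N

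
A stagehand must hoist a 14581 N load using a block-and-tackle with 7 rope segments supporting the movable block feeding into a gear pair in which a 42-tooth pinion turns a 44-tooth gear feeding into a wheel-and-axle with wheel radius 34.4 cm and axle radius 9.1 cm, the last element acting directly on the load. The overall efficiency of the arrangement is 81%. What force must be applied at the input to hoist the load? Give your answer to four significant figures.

649.4 N

Block-and-tackle MA = number of supporting rope parts = 7.
Gear pair MA = 44/42 = 1.0476.
Wheel-and-axle MA = R/r = 34.4/9.1 = 3.7802.
Combined ideal MA = 7 × 1.0476 × 3.7802 = 27.722.
Actual MA = 27.722 × 0.81 = 22.455.
Effort = load / actual MA = 14581 / 22.455 = 649.36 N.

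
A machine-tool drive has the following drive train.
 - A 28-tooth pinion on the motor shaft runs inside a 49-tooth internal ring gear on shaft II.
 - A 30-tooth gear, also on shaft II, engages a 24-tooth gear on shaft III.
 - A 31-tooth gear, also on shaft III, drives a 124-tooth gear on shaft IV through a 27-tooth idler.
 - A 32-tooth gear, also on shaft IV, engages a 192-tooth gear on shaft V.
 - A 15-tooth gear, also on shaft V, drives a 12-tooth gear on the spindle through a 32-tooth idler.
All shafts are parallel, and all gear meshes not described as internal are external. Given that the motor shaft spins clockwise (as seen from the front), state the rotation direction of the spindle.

clockwise

the motor shaft → shaft II: internal mesh, same direction → CW.
shaft II → shaft III: external mesh, 1 reversal → CCW.
shaft III → shaft IV: driver → idler → driven is 2 external meshes, 2 reversals → CCW.
shaft IV → shaft V: external mesh, 1 reversal → CW.
shaft V → the spindle: driver → idler → driven is 2 external meshes, 2 reversals → CW.
6 reversals in total — an even number — so the spindle turns the same way as the motor shaft.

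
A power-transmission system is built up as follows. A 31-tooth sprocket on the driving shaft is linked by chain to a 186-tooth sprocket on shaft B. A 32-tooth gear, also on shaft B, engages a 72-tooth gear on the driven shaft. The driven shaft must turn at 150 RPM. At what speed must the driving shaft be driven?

2025 RPM

Overall ratio R = 6 × 2.25 = 13.5.
Required input speed = output speed × R = 150 × 13.5 = 2025 RPM.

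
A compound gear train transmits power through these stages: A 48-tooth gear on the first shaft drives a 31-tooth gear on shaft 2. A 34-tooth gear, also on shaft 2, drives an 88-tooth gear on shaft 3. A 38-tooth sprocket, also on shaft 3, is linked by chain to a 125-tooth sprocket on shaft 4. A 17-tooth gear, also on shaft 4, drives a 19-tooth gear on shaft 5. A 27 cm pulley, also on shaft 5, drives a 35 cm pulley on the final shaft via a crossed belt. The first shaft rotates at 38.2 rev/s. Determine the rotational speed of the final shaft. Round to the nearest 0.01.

gear mesh 31/48 = 0.64583 → 38.2/0.64583 = 59.148 rev/s
gear mesh 88/34 = 2.5882 → 59.148/2.5882 = 22.853 rev/s
chain 125/38 = 3.2895 → 22.853/3.2895 = 6.9472 rev/s
gear mesh 19/17 = 1.1176 → 6.9472/1.1176 = 6.216 rev/s
belt 35/27 = 1.2963 → 6.216/1.2963 = 4.7952 rev/s

4.80 rev/s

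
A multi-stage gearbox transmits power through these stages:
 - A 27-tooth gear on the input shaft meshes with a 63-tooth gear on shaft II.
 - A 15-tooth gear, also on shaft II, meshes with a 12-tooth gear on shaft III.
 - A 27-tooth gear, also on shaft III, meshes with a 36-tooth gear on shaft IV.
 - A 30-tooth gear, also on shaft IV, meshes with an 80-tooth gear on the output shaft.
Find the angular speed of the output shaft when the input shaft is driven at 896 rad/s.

135 rad/s

the input shaft → shaft II (gear mesh, 63/27): 896 ÷ 2.3333 = 384 rad/s
shaft II → shaft III (gear mesh, 12/15): 384 ÷ 0.8 = 480 rad/s
shaft III → shaft IV (gear mesh, 36/27): 480 ÷ 1.3333 = 360 rad/s
shaft IV → the output shaft (gear mesh, 80/30): 360 ÷ 2.6667 = 135 rad/s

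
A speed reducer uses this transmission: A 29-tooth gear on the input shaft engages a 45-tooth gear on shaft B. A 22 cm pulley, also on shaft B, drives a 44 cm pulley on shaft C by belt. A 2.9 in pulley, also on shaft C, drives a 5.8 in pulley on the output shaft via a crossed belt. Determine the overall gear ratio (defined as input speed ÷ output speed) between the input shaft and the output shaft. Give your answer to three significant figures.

Each stage contributes driven/driver: gear mesh 45/29 = 1.5517, belt 44/22 = 2, belt 5.8/2.9 = 2.
Overall: 1.5517 × 2 × 2 = 6.2069.

6.21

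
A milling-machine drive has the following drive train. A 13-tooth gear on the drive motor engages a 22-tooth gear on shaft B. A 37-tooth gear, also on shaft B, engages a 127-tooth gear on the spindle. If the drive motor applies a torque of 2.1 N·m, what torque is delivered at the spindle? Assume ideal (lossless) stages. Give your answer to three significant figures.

After the gear mesh (22/13): 2.1 × 1.6923 = 3.5538 N·m
After the gear mesh (127/37): 3.5538 × 3.4324 = 12.198 N·m

12.2 N·m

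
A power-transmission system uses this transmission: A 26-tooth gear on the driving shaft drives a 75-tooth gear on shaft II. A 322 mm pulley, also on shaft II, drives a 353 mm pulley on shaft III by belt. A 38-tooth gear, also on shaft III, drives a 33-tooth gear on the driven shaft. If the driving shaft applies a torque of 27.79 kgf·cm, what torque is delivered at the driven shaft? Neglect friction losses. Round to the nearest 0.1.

Gear mesh: ratio = 75/26 = 2.8846; torque at shaft II = 27.79 × 2.8846 = 80.163 kgf·cm.
Belt: ratio = 353/322 = 1.0963; torque at shaft III = 80.163 × 1.0963 = 87.881 kgf·cm.
Gear mesh: ratio = 33/38 = 0.86842; torque at the driven shaft = 87.881 × 0.86842 = 76.318 kgf·cm.

76.3 kgf·cm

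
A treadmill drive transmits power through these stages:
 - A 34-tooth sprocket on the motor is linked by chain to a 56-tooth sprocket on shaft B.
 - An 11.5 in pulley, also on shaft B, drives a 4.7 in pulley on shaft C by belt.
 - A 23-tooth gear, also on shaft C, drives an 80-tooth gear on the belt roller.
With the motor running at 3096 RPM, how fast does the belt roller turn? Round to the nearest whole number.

1322 RPM

chain 56/34 = 1.6471 → 3096/1.6471 = 1879.7 RPM
belt 4.7/11.5 = 0.4087 → 1879.7/0.4087 = 4599.3 RPM
gear mesh 80/23 = 3.4783 → 4599.3/3.4783 = 1322.3 RPM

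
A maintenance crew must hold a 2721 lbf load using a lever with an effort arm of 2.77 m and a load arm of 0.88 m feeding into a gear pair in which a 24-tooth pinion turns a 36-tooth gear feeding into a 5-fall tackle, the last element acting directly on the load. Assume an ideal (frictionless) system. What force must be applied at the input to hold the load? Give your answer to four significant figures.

115.3 lbf

Lever MA = effort arm / load arm = 2.77/0.88 = 3.1477.
Gear pair MA = 36/24 = 1.5.
Block-and-tackle MA = number of supporting rope parts = 5.
Combined ideal MA = 3.1477 × 1.5 × 5 = 23.608.
Effort = load / MA = 2721 / 23.608 = 115.26 lbf.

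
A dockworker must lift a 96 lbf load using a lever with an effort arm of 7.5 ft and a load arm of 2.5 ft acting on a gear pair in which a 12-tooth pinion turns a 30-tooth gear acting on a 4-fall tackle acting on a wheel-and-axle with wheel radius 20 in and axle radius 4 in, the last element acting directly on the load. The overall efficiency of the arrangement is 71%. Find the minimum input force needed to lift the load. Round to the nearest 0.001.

0.901 lbf

Lever MA = effort arm / load arm = 7.5/2.5 = 3.
Gear pair MA = 30/12 = 2.5.
Block-and-tackle MA = number of supporting rope parts = 4.
Wheel-and-axle MA = R/r = 20/4 = 5.
Combined ideal MA = 3 × 2.5 × 4 × 5 = 150.
Actual MA = 150 × 0.71 = 106.5.
Effort = load / actual MA = 96 / 106.5 = 0.90141 lbf.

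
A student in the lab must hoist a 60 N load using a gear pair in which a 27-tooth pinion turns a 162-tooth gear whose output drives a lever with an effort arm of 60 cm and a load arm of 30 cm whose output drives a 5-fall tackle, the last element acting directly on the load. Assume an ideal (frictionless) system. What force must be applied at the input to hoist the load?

1 N

Gear pair MA = 162/27 = 6.
Lever MA = effort arm / load arm = 60/30 = 2.
Block-and-tackle MA = number of supporting rope parts = 5.
Combined ideal MA = 6 × 2 × 5 = 60.
Effort = load / MA = 60 / 60 = 1 N.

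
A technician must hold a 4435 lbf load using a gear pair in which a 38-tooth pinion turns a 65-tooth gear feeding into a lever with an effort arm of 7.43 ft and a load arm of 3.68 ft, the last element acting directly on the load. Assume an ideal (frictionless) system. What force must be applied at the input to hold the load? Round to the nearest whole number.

1284 lbf

Gear pair MA = 65/38 = 1.7105.
Lever MA = effort arm / load arm = 7.43/3.68 = 2.019.
Combined ideal MA = 1.7105 × 2.019 = 3.4536.
Effort = load / MA = 4435 / 3.4536 = 1284.2 lbf.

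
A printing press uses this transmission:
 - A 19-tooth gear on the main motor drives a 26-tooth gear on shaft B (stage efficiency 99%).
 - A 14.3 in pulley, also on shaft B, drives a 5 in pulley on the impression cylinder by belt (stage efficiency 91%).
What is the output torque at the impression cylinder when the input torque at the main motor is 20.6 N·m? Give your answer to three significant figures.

Gear mesh: ratio = 26/19 = 1.3684; torque at shaft B = 20.6 × 1.3684 × 0.99 = 27.908 N·m.
Belt: ratio = 5/14.3 = 0.34965; torque at the impression cylinder = 27.908 × 0.34965 × 0.91 = 8.8797 N·m.

8.88 N·m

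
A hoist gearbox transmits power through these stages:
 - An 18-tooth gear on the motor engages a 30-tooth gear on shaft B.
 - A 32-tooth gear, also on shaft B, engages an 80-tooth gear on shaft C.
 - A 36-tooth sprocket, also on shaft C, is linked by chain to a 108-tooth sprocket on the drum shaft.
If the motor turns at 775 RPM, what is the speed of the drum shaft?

the motor → shaft B (gear mesh, 30/18): 775 ÷ 1.6667 = 465 RPM
shaft B → shaft C (gear mesh, 80/32): 465 ÷ 2.5 = 186 RPM
shaft C → the drum shaft (chain, 108/36): 186 ÷ 3 = 62 RPM

62 RPM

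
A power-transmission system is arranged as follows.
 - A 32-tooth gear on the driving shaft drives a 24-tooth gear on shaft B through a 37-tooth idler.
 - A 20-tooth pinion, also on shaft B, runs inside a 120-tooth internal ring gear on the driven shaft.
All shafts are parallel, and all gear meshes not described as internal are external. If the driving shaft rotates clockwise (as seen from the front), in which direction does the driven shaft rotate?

the driving shaft → shaft B: driver → idler → driven is 2 external meshes, 2 reversals → CW.
shaft B → the driven shaft: internal mesh, same direction → CW.
2 reversals in total — an even number — so the driven shaft turns the same way as the driving shaft.

clockwise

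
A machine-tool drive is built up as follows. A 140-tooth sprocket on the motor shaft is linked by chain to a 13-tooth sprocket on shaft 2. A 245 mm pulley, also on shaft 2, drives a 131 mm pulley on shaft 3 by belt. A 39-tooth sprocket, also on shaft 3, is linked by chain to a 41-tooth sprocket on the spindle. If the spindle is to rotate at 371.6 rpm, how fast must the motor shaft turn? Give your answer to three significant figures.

19.4 rpm

Overall ratio R = 0.092857 × 0.53469 × 1.0513 = 0.052196.
Required input speed = output speed × R = 371.6 × 0.052196 = 19.396 rpm.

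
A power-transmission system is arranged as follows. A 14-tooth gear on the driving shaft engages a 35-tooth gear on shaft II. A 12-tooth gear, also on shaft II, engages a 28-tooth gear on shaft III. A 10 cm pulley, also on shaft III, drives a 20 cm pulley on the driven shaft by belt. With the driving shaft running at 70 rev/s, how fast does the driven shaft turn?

6 rev/s

Gear mesh: ratio = 35/14 = 2.5, so shaft II turns at 70 / 2.5 = 28 rev/s.
Gear mesh: ratio = 28/12 = 2.3333, so shaft III turns at 28 / 2.3333 = 12 rev/s.
Belt: ratio = 20/10 = 2, so the driven shaft turns at 12 / 2 = 6 rev/s.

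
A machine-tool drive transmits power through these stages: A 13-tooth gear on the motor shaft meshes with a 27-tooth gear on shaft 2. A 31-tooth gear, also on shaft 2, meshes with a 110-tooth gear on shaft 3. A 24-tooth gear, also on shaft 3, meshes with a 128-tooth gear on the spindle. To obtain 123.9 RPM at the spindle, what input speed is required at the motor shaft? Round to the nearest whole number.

4870 RPM

Overall ratio R = 2.0769 × 3.5484 × 5.3333 = 39.305.
Required input speed = output speed × R = 123.9 × 39.305 = 4869.9 RPM.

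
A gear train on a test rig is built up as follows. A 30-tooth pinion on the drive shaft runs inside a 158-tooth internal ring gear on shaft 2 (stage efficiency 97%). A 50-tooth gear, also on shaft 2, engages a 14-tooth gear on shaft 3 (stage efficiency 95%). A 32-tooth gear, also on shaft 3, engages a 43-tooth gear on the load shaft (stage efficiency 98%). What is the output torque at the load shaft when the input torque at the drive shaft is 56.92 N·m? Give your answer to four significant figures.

internal gear 158/30 = 5.2667 → τ = 56.92·5.2667·0.97 = 290.79 N·m
gear mesh 14/50 = 0.28 → τ = 290.79·0.28·0.95 = 77.349 N·m
gear mesh 43/32 = 1.3438 → τ = 77.349·1.3438·0.98 = 101.86 N·m

101.9 N·m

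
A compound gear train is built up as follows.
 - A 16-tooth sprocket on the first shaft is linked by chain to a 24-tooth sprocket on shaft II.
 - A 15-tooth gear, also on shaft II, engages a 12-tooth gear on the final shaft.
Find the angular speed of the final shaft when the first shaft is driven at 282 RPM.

235 RPM

Chain: ratio = 24/16 = 1.5, so shaft II turns at 282 / 1.5 = 188 RPM.
Gear mesh: ratio = 12/15 = 0.8, so the final shaft turns at 188 / 0.8 = 235 RPM.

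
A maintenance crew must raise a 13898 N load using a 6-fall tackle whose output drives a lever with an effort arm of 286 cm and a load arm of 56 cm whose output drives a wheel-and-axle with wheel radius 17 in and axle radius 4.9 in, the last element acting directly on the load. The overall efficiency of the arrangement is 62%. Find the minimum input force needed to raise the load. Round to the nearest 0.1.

Block-and-tackle MA = number of supporting rope parts = 6.
Lever MA = effort arm / load arm = 286/56 = 5.1071.
Wheel-and-axle MA = R/r = 17/4.9 = 3.4694.
Combined ideal MA = 6 × 5.1071 × 3.4694 = 106.31.
Actual MA = 106.31 × 0.62 = 65.913.
Effort = load / actual MA = 13898 / 65.913 = 210.85 N.

210.9 N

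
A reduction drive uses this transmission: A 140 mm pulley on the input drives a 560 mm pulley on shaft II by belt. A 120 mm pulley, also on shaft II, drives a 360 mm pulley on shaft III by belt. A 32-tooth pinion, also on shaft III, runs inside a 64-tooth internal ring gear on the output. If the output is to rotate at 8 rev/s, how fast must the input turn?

192 rev/s

Overall ratio R = 4 × 3 × 2 = 24.
Required input speed = output speed × R = 8 × 24 = 192 rev/s.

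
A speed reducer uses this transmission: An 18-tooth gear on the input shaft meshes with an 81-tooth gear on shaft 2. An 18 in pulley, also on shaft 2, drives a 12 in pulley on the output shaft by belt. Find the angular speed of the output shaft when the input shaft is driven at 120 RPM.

40 RPM

the input shaft → shaft 2 (gear mesh, 81/18): 120 ÷ 4.5 = 26.667 RPM
shaft 2 → the output shaft (belt, 12/18): 26.667 ÷ 0.66667 = 40 RPM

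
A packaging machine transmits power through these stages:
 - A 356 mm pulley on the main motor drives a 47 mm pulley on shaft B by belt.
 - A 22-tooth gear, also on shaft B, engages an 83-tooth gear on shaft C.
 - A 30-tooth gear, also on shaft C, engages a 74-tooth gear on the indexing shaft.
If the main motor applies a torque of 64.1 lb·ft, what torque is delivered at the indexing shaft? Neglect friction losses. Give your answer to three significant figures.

78.8 lb·ft

belt 47/356 = 0.13202 → τ = 64.1·0.13202 = 8.4626 lb·ft
gear mesh 83/22 = 3.7727 → τ = 8.4626·3.7727 = 31.927 lb·ft
gear mesh 74/30 = 2.4667 → τ = 31.927·2.4667 = 78.754 lb·ft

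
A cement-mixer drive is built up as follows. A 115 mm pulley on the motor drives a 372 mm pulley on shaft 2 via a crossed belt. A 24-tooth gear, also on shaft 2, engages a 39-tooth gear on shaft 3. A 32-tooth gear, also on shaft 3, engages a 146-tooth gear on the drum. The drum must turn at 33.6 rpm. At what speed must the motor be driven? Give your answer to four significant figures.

Overall ratio R = 3.2348 × 1.625 × 4.5625 = 23.983.
Required input speed = output speed × R = 33.6 × 23.983 = 805.82 rpm.

805.8 rpm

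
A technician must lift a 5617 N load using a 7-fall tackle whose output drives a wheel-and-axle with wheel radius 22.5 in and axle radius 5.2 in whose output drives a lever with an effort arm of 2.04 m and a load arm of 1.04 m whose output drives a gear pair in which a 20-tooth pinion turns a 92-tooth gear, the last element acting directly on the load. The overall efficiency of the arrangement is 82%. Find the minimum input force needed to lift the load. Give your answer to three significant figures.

Block-and-tackle MA = number of supporting rope parts = 7.
Wheel-and-axle MA = R/r = 22.5/5.2 = 4.3269.
Lever MA = effort arm / load arm = 2.04/1.04 = 1.9615.
Gear pair MA = 92/20 = 4.6.
Combined ideal MA = 7 × 4.3269 × 1.9615 × 4.6 = 273.3.
Actual MA = 273.3 × 0.82 = 224.1.
Effort = load / actual MA = 5617 / 224.1 = 25.064 N.

25.1 N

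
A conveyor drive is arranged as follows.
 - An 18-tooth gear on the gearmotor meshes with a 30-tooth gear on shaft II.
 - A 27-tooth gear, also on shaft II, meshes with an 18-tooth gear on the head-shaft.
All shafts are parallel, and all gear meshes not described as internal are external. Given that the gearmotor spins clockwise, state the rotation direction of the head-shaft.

clockwise

the gearmotor → shaft II: external mesh, 1 reversal → CCW.
shaft II → the head-shaft: external mesh, 1 reversal → CW.
2 reversals in total — an even number — so the head-shaft turns the same way as the gearmotor.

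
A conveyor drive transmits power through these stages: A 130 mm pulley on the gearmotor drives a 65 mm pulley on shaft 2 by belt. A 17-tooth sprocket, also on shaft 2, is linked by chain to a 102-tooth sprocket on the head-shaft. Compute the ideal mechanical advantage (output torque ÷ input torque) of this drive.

3

Each stage contributes driven/driver: belt 65/130 = 0.5, chain 102/17 = 6.
Overall: 0.5 × 6 = 3.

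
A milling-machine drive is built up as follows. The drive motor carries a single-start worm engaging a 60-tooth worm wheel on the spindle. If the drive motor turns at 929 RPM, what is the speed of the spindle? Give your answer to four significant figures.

15.48 RPM

Worm: ratio = 60/1 = 60, so the spindle turns at 929 / 60 = 15.483 RPM.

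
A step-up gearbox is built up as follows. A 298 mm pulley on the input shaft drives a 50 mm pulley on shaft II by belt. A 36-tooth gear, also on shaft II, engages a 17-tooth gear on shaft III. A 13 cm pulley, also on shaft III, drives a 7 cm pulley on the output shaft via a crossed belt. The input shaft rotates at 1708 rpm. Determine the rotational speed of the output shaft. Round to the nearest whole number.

the input shaft → shaft II (belt, 50/298): 1708 ÷ 0.16779 = 10180 rpm
shaft II → shaft III (gear mesh, 17/36): 10180 ÷ 0.47222 = 21557 rpm
shaft III → the output shaft (belt, 7/13): 21557 ÷ 0.53846 = 40034 rpm

40034 rpm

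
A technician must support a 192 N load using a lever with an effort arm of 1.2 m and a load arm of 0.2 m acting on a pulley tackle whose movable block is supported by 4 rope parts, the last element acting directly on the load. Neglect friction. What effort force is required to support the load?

Lever MA = effort arm / load arm = 1.2/0.2 = 6.
Block-and-tackle MA = number of supporting rope parts = 4.
Combined ideal MA = 6 × 4 = 24.
Effort = load / MA = 192 / 24 = 8 N.

8 N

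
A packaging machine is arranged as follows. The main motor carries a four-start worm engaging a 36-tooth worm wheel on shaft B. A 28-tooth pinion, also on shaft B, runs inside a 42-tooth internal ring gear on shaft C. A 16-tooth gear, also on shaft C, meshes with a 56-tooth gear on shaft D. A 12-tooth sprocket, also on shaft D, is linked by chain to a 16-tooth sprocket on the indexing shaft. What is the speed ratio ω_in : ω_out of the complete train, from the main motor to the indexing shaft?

63

Each stage contributes driven/driver: worm 36/4 = 9, internal gear 42/28 = 1.5, gear mesh 56/16 = 3.5, chain 16/12 = 1.3333.
Overall: 9 × 1.5 × 3.5 × 1.3333 = 63.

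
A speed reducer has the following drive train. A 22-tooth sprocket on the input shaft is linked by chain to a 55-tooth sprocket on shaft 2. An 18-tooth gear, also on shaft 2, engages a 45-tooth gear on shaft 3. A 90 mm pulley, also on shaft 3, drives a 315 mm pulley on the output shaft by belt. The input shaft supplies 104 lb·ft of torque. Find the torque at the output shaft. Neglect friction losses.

2275 lb·ft

Chain: ratio = 55/22 = 2.5; torque at shaft 2 = 104 × 2.5 = 260 lb·ft.
Gear mesh: ratio = 45/18 = 2.5; torque at shaft 3 = 260 × 2.5 = 650 lb·ft.
Belt: ratio = 315/90 = 3.5; torque at the output shaft = 650 × 3.5 = 2275 lb·ft.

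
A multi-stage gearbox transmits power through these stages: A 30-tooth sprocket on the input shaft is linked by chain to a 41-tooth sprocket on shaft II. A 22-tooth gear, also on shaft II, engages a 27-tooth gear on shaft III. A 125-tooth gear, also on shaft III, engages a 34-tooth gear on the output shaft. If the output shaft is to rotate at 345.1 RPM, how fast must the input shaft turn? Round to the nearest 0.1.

157.4 RPM

Overall ratio R = 1.3667 × 1.2273 × 0.272 = 0.45622.
Required input speed = output speed × R = 345.1 × 0.45622 = 157.44 RPM.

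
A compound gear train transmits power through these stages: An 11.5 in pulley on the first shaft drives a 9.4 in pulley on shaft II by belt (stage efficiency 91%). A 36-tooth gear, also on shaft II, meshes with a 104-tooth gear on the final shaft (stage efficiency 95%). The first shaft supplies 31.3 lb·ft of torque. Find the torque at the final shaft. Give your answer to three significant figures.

Belt: ratio = 9.4/11.5 = 0.81739; torque at shaft II = 31.3 × 0.81739 × 0.91 = 23.282 lb·ft.
Gear mesh: ratio = 104/36 = 2.8889; torque at the final shaft = 23.282 × 2.8889 × 0.95 = 63.895 lb·ft.

63.9 lb·ft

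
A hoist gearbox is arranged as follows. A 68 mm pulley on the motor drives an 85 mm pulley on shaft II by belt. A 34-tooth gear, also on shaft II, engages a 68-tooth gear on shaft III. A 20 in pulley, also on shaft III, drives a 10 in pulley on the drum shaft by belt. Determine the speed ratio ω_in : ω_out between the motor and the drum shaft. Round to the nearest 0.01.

1.25

Each stage contributes driven/driver: belt 85/68 = 1.25, gear mesh 68/34 = 2, belt 10/20 = 0.5.
Overall: 1.25 × 2 × 0.5 = 1.25.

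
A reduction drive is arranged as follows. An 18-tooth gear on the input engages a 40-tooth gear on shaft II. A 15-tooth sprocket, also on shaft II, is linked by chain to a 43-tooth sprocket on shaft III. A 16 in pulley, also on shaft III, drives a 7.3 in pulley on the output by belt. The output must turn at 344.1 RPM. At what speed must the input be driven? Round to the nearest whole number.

1000 RPM

Overall ratio R = 2.2222 × 2.8667 × 0.45625 = 2.9065.
Required input speed = output speed × R = 344.1 × 2.9065 = 1000.1 RPM.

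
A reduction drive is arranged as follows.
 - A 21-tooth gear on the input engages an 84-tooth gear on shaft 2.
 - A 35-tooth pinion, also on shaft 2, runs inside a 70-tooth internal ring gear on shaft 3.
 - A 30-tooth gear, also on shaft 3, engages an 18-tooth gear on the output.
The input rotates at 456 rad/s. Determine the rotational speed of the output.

Gear mesh: ratio = 84/21 = 4, so shaft 2 turns at 456 / 4 = 114 rad/s.
Internal gear: ratio = 70/35 = 2, so shaft 3 turns at 114 / 2 = 57 rad/s.
Gear mesh: ratio = 18/30 = 0.6, so the output turns at 57 / 0.6 = 95 rad/s.

95 rad/s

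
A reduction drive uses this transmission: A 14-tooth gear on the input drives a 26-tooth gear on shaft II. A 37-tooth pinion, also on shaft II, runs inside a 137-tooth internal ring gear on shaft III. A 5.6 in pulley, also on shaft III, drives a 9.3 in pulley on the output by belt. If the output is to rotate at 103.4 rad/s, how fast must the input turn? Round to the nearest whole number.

1181 rad/s

Overall ratio R = 1.8571 × 3.7027 × 1.6607 = 11.42.
Required input speed = output speed × R = 103.4 × 11.42 = 1180.8 rad/s.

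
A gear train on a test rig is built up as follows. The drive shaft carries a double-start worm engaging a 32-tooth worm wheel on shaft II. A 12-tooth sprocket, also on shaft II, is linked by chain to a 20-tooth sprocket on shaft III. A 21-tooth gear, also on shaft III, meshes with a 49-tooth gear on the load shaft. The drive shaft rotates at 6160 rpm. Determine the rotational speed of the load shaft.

99 rpm

the drive shaft → shaft II (worm, 32/2): 6160 ÷ 16 = 385 rpm
shaft II → shaft III (chain, 20/12): 385 ÷ 1.6667 = 231 rpm
shaft III → the load shaft (gear mesh, 49/21): 231 ÷ 2.3333 = 99 rpm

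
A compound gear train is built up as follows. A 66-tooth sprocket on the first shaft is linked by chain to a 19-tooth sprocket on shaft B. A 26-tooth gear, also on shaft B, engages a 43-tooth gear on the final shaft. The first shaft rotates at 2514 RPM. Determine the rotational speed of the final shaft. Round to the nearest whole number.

Chain: ratio = 19/66 = 0.28788, so shaft B turns at 2514 / 0.28788 = 8732.8 RPM.
Gear mesh: ratio = 43/26 = 1.6538, so the final shaft turns at 8732.8 / 1.6538 = 5280.3 RPM.

5280 RPM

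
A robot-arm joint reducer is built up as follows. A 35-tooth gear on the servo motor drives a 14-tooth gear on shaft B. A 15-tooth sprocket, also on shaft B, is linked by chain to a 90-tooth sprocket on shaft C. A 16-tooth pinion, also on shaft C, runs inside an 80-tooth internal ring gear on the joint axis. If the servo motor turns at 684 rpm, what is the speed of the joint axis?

the servo motor → shaft B (gear mesh, 14/35): 684 ÷ 0.4 = 1710 rpm
shaft B → shaft C (chain, 90/15): 1710 ÷ 6 = 285 rpm
shaft C → the joint axis (internal gear, 80/16): 285 ÷ 5 = 57 rpm

57 rpm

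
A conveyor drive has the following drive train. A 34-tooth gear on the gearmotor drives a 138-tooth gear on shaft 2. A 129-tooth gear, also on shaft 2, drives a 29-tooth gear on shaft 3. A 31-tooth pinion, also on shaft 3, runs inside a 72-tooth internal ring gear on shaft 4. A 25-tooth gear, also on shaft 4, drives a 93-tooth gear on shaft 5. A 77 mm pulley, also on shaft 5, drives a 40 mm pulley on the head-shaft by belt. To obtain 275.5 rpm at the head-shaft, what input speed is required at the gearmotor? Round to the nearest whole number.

Overall ratio R = 4.0588 × 0.22481 × 2.3226 × 3.72 × 0.51948 = 4.0954.
Required input speed = output speed × R = 275.5 × 4.0954 = 1128.3 rpm.

1128 rpm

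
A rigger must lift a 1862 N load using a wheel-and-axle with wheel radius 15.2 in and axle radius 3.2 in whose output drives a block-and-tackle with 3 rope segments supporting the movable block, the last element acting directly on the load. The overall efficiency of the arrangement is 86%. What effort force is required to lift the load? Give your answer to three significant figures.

Wheel-and-axle MA = R/r = 15.2/3.2 = 4.75.
Block-and-tackle MA = number of supporting rope parts = 3.
Combined ideal MA = 4.75 × 3 = 14.25.
Actual MA = 14.25 × 0.86 = 12.255.
Effort = load / actual MA = 1862 / 12.255 = 151.94 N.

152 N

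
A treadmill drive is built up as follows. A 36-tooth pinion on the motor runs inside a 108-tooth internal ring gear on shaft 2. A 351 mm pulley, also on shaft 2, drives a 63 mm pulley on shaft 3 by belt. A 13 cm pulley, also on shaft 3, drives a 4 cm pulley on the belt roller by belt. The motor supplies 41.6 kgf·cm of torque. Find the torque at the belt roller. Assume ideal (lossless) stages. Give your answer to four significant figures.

6.892 kgf·cm

internal gear 108/36 = 3 → τ = 41.6·3 = 124.8 kgf·cm
belt 63/351 = 0.17949 → τ = 124.8·0.17949 = 22.4 kgf·cm
belt 4/13 = 0.30769 → τ = 22.4·0.30769 = 6.8923 kgf·cm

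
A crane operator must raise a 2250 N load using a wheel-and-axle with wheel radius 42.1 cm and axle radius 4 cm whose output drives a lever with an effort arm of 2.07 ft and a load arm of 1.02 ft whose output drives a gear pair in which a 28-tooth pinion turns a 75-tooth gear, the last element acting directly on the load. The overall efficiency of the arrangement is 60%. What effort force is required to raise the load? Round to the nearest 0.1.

65.5 N

Wheel-and-axle MA = R/r = 42.1/4 = 10.525.
Lever MA = effort arm / load arm = 2.07/1.02 = 2.0294.
Gear pair MA = 75/28 = 2.6786.
Combined ideal MA = 10.525 × 2.0294 × 2.6786 = 57.213.
Actual MA = 57.213 × 0.60 = 34.328.
Effort = load / actual MA = 2250 / 34.328 = 65.544 N.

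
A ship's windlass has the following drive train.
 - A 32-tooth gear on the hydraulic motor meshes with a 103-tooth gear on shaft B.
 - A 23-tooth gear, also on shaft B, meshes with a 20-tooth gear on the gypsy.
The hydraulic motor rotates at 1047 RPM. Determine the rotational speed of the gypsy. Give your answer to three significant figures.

374 RPM

the hydraulic motor → shaft B (gear mesh, 103/32): 1047 ÷ 3.2188 = 325.28 RPM
shaft B → the gypsy (gear mesh, 20/23): 325.28 ÷ 0.86957 = 374.07 RPM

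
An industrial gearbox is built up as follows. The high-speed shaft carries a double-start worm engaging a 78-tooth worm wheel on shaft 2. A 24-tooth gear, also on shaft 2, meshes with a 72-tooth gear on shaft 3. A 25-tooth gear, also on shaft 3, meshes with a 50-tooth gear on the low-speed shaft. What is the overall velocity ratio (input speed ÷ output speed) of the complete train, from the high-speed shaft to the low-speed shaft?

234

Each stage contributes driven/driver: worm 78/2 = 39, gear mesh 72/24 = 3, gear mesh 50/25 = 2.
Overall: 39 × 3 × 2 = 234.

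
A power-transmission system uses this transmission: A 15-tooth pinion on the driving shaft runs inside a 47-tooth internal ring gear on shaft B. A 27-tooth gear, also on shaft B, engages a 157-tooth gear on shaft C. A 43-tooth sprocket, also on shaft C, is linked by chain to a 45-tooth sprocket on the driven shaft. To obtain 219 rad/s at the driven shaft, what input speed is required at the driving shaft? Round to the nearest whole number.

Overall ratio R = 3.1333 × 5.8148 × 1.0465 = 19.067.
Required input speed = output speed × R = 219 × 19.067 = 4175.7 rad/s.

4176 rad/s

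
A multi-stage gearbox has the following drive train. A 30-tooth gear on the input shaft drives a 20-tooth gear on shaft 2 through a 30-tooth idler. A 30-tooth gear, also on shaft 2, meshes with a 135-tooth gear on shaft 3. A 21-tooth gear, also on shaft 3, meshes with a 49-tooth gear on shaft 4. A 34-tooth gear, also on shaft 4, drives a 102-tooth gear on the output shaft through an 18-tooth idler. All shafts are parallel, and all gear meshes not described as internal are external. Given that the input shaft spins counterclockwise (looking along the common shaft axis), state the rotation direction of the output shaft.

counterclockwise

the input shaft → shaft 2: driver → idler → driven is 2 external meshes, 2 reversals → CCW.
shaft 2 → shaft 3: external mesh, 1 reversal → CW.
shaft 3 → shaft 4: external mesh, 1 reversal → CCW.
shaft 4 → the output shaft: driver → idler → driven is 2 external meshes, 2 reversals → CCW.
6 reversals in total — an even number — so the output shaft turns the same way as the input shaft.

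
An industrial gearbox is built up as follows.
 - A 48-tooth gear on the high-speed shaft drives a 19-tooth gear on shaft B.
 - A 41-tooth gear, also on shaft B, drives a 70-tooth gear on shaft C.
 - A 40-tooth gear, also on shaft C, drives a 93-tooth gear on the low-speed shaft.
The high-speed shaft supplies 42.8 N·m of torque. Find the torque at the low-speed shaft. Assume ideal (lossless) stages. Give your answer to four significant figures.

gear mesh 19/48 = 0.39583 → τ = 42.8·0.39583 = 16.942 N·m
gear mesh 70/41 = 1.7073 → τ = 16.942·1.7073 = 28.925 N·m
gear mesh 93/40 = 2.325 → τ = 28.925·2.325 = 67.25 N·m

67.25 N·m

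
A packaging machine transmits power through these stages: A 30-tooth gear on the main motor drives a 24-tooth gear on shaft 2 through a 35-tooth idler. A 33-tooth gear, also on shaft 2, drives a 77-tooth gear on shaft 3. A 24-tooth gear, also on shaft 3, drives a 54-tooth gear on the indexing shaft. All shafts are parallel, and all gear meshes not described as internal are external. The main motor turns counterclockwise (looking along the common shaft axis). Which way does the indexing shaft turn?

the main motor → shaft 2: driver → idler → driven is 2 external meshes, 2 reversals → CCW.
shaft 2 → shaft 3: external mesh, 1 reversal → CW.
shaft 3 → the indexing shaft: external mesh, 1 reversal → CCW.
4 reversals in total — an even number — so the indexing shaft turns the same way as the main motor.

counterclockwise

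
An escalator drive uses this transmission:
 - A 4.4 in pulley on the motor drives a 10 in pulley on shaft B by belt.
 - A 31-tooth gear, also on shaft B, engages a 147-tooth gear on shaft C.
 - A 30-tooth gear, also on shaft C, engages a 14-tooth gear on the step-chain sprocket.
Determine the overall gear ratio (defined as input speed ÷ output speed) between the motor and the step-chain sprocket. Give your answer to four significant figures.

Each stage contributes driven/driver: belt 10/4.4 = 2.2727, gear mesh 147/31 = 4.7419, gear mesh 14/30 = 0.46667.
Overall: 2.2727 × 4.7419 × 0.46667 = 5.0293.

5.029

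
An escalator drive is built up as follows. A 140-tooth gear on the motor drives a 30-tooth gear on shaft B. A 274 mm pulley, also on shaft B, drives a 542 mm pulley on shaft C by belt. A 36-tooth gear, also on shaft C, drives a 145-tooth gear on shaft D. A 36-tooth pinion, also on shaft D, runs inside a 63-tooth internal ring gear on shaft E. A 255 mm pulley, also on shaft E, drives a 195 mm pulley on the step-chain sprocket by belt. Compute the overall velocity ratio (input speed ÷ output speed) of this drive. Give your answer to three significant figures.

Each stage contributes driven/driver: gear mesh 30/140 = 0.21429, belt 542/274 = 1.9781, gear mesh 145/36 = 4.0278, internal gear 63/36 = 1.75, belt 195/255 = 0.76471.
Overall: 0.21429 × 1.9781 × 4.0278 × 1.75 × 0.76471 = 2.2848.

2.28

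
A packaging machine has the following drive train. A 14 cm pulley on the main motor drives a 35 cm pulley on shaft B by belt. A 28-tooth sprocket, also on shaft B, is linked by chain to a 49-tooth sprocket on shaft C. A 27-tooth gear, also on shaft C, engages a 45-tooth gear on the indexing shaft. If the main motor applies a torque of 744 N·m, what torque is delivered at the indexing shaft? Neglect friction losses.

5425 N·m

After the belt (35/14): 744 × 2.5 = 1860 N·m
After the chain (49/28): 1860 × 1.75 = 3255 N·m
After the gear mesh (45/27): 3255 × 1.6667 = 5425 N·m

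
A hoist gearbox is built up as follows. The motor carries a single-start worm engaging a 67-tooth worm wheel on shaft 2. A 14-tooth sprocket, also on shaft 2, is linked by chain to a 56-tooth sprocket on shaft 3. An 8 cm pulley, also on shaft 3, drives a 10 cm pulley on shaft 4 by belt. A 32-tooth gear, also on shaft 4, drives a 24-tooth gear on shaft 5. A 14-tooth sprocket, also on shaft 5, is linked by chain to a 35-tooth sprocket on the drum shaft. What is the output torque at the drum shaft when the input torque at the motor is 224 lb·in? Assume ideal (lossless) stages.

Worm: ratio = 67/1 = 67; torque at shaft 2 = 224 × 67 = 15008 lb·in.
Chain: ratio = 56/14 = 4; torque at shaft 3 = 15008 × 4 = 60032 lb·in.
Belt: ratio = 10/8 = 1.25; torque at shaft 4 = 60032 × 1.25 = 75040 lb·in.
Gear mesh: ratio = 24/32 = 0.75; torque at shaft 5 = 75040 × 0.75 = 56280 lb·in.
Chain: ratio = 35/14 = 2.5; torque at the drum shaft = 56280 × 2.5 = 140700 lb·in.

140700 lb·in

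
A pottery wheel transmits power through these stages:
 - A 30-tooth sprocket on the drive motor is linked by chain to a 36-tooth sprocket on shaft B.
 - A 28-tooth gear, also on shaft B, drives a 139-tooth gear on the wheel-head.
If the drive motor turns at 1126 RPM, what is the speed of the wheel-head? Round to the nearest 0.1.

the drive motor → shaft B (chain, 36/30): 1126 ÷ 1.2 = 938.33 RPM
shaft B → the wheel-head (gear mesh, 139/28): 938.33 ÷ 4.9643 = 189.02 RPM

189.0 RPM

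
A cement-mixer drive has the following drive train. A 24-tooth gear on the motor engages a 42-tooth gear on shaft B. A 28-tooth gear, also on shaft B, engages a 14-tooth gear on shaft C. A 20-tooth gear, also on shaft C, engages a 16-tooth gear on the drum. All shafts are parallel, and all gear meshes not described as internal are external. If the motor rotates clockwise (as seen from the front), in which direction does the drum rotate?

anticlockwise

the motor → shaft B: external mesh, 1 reversal → CCW.
shaft B → shaft C: external mesh, 1 reversal → CW.
shaft C → the drum: external mesh, 1 reversal → CCW.
3 reversals in total — an odd number — so the drum turns opposite to the motor.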